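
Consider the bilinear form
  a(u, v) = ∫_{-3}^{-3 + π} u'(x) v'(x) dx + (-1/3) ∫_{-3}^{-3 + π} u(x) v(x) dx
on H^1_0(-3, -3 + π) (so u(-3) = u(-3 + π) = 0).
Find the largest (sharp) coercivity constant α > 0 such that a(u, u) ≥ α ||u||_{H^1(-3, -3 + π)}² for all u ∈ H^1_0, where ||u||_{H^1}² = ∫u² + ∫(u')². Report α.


α = 1/3

Coercivity of a(·,·) on H^1_0(-3, -3 + π) means a(u, u) ≥ α ||u||_{H^1}² for every u ∈ H^1_0.
The interval has length L = π, and Poincaré/coercivity depend only on L. Here a(u, u) = ∫(u')² + (-1/3)·∫u².
Here c = -1/3 < 0 with |c| < (π/L)² = 1, so coercivity still holds. The condition a(u,u) ≥ α||u||_{H^1}² reads (1−α)∫(u')² ≥ (α−c)∫u². Any admissible α is ≤ 1 (rapidly oscillating u have ∫u²/∫(u')² → 0), and α = 1 would force 0 ≥ (1−c)∫u², impossible since c < 1; so 1−α > 0. By the sharp Poincaré inequality on H^1_0 of an interval of length L, ∫(u')² ≥ (π/L)²∫u² with equality for the first sine mode sin(π(x−x₀)/L) (x₀ the left endpoint), so the inequality holds for all u iff (1−α)(π/L)² ≥ α − c, i.e. α ≤ ((π/L)² + c)/((π/L)² + 1) = (1 + c(L/π)²)/(1 + (L/π)²). (Direct route, valid since c ≤ 0: Poincaré gives c∫u² ≥ c(L/π)²∫(u')², so a(u,u) ≥ (1 + c(L/π)²)∫(u')², while ||u||_{H^1}² ≤ (1 + (L/π)²)∫(u')²; dividing yields the same α.) With (π/L)² = 1 and c = -1/3, the largest admissible constant is α = ((π/L)² + c)/((π/L)² + 1).
Simplifying, α = 1/3.


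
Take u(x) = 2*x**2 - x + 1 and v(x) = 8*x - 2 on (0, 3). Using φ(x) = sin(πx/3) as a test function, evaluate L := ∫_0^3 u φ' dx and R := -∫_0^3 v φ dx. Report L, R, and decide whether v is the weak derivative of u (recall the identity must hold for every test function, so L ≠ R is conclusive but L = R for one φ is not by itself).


LHS = -30/π, RHS = -60/π. No, v is not the weak derivative of u.

u(x) = 2*x**2 - x + 1, classical derivative u'(x) = 4*x - 1.
φ(x) = sin(πx/3), so φ'(x) = π*cos(π*x/3)/3.
Note φ(0) = φ(3) = 0, so the boundary term u·φ vanishes.
LHS = ∫_0^3 u(x) φ'(x) dx = ∫_0^3 (2*π*x^2*cos(π*x/3)/3 - π*x*cos(π*x/3)/3 + π*cos(π*x/3)/3) dx. Term by term:
  ∫_0^3 π*cos(π*x/3)/3 dx = 0;  ∫_0^3 -π*x*cos(π*x/3)/3 dx = 6/π;  ∫_0^3 2*π*x^2*cos(π*x/3)/3 dx = -36/π.
Sum: 0 + 6/π − 36/π = -30/π.
So LHS = -30/π.
∫_0^3 v(x) φ(x) dx = ∫_0^3 (8*x*sin(π*x/3) - 2*sin(π*x/3)) dx. Term by term:
  ∫_0^3 -2*sin(π*x/3) dx = -12/π;  ∫_0^3 8*x*sin(π*x/3) dx = 72/π.
Sum: -12/π + 72/π = 60/π.
So RHS = -∫_0^3 v(x) φ(x) dx = -60/π.
LHS − RHS = 30/π ≠ 0, so the identity fails.
(For a valid weak derivative the identity must hold for EVERY test function, in particular this one. The failure shows v is NOT the weak derivative of u.)
Correct weak derivative would be u'(x) = 4*x - 1.


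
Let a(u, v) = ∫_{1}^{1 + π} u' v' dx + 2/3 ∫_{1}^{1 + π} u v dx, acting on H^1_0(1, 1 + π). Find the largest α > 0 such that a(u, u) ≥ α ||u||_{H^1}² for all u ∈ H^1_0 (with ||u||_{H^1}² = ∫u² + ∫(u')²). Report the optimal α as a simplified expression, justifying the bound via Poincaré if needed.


α = 5/6

Coercivity of a(·,·) on H^1_0(1, 1 + π) means a(u, u) ≥ α ||u||_{H^1}² for every u ∈ H^1_0.
The interval has length L = π, and Poincaré/coercivity depend only on L. Here a(u, u) = ∫(u')² + (2/3)·∫u².
Here 0 < c = 2/3 < 1. The condition a(u,u) ≥ α||u||_{H^1}² reads (1−α)∫(u')² ≥ (α−c)∫u². Any admissible α is ≤ 1 (rapidly oscillating u have ∫u²/∫(u')² → 0), and α = 1 would force 0 ≥ (1−c)∫u², impossible since c < 1; so 1−α > 0. By the sharp Poincaré inequality on H^1_0 of an interval of length L, ∫(u')² ≥ (π/L)²∫u² with equality for the first sine mode sin(π(x−x₀)/L) (x₀ the left endpoint), so the inequality holds for all u iff (1−α)(π/L)² ≥ α − c, i.e. α ≤ ((π/L)² + c)/((π/L)² + 1) = (1 + c(L/π)²)/(1 + (L/π)²). With (π/L)² = 1 and c = 2/3, the largest admissible constant is α = ((π/L)² + c)/((π/L)² + 1).
Simplifying, α = 5/6.


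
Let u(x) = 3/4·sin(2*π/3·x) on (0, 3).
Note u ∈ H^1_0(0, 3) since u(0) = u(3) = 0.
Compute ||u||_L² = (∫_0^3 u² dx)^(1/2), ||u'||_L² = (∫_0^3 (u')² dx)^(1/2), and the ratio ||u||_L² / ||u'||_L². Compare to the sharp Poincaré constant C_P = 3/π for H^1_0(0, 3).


||u||_L² / ||u'||_L² = 3/(2*π) < C_P = 3/π.

u(x) = 3/4·sin(2*π/3·x), so u'(x) = π*cos(2*π*x/3)/2.
Writing u(x) = A·sin(kπx/L) with A = 3/4 and k = 2, use ∫_0^L sin²(kπx/L) dx = L/2 and ∫_0^L cos²(kπx/L) dx = L/2.
u² = 9/16·sin²(2*π/3·x) and (u')² = π^2/4·cos²(2*π/3·x), and each of sin², cos² integrates to L/2 = 3/2 over (0, 3).
∫_0^3 u² dx = 27/32, so ||u||_L² = 3*sqrt(6)/8.
∫_0^3 (u')² dx = 3*π^2/8, so ||u'||_L² = sqrt(6)*π/4.
Ratio ||u||_L² / ||u'||_L² = 3/(2*π).
Sharp Poincaré constant on H^1_0(0, 3) is C_P = L/π = 3/π, achieved by sin(π/3·x).
This is the k = 2 harmonic; the ratio L/(kπ) is strictly less than C_P = L/π, consistent with the sharp inequality ||u||_L² ≤ C_P ||u'||_L².


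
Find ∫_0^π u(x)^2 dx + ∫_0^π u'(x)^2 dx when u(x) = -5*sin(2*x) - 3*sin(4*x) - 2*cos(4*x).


||u||_{H^1(0,π)}^2 = 173*π

u'(x) = 8*sin(4*x) - 10*cos(2*x) - 12*cos(4*x).
Expand u² and (u')² and integrate term by term on (0, π), using: for integers n ≥ 1, ∫_0^π sin²(nx) dx = ∫_0^π cos²(nx) dx = π/2; for n ≠ n', ∫_0^π sin(nx)sin(n'x) dx = ∫_0^π cos(nx)cos(n'x) dx = 0; and by product-to-sum, ∫_0^π sin(nx)cos(n'x) dx = ½∫_0^π [sin((n+n')x) + sin((n−n')x)] dx, which is 0 when n+n' is even and 2n/(n²−n'²) when n+n' is odd (it need not vanish on (0, π)).
  u² squared terms: (-5)²·∫sin(2x)² dx = 25·π/2 = 25*π/2;  (-3)²·∫sin(4x)² dx = 9·π/2 = 9*π/2;  (-2)²·∫cos(4x)² dx = 4·π/2 = 2*π.
  u² cross terms: 2·(-5)·(-3)·∫sin(2x)·sin(4x) dx = 30·(0) = 0;  2·(-5)·(-2)·∫sin(2x)·cos(4x) dx = 20·(0) = 0;  2·(-3)·(-2)·∫sin(4x)·cos(4x) dx = 12·(0) = 0.
  So ∫_0^π u² dx = 25*π/2 + 9*π/2 + 2*π + 0 + 0 + 0 = 19*π.
  (u')² squared terms: (-12)²·∫cos(4x)² dx = 144·π/2 = 72*π;  (-10)²·∫cos(2x)² dx = 100·π/2 = 50*π;  (8)²·∫sin(4x)² dx = 64·π/2 = 32*π.
  (u')² cross terms: 2·(-12)·(-10)·∫cos(4x)·cos(2x) dx = 240·(0) = 0;  2·(-12)·(8)·∫cos(4x)·sin(4x) dx = -192·(0) = 0;  2·(-10)·(8)·∫cos(2x)·sin(4x) dx = -160·(0) = 0.
  So ∫_0^π (u')² dx = 72*π + 50*π + 32*π + 0 + 0 + 0 = 154*π.
||u||_{H^1}^2 = (19*π) + (154*π) = 173*π.


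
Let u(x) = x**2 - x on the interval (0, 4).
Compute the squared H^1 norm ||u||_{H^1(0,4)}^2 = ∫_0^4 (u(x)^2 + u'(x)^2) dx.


||u||_{H^1}^2 = 2332/15

The H^1 norm (squared) on an interval (0, L) is
  ||u||_{H^1}^2 = ∫_0^L u(x)^2 dx + ∫_0^L u'(x)^2 dx.
Compute u'(x) = 2*x - 1.
Then u(x)^2 = x**4 - 2*x**3 + x**2 and u'(x)^2 = 4*x**2 - 4*x + 1.
Integrate each monomial from 0 to 4 using ∫_0^4 c·x^n dx = c·4^(n+1)/(n+1):
  ∫_0^4 u(x)^2 dx = ∫_0^4 (x^4 - 2*x^3 + x^2) dx. Term by term:
    ∫_0^4 x^4 dx = 1024/5;  ∫_0^4 -2*x^3 dx = -128;  ∫_0^4 x^2 dx = 64/3.
  Sum: 1024/5 − 128 + 64/3 = 1472/15.
  ∫_0^4 u'(x)^2 dx = ∫_0^4 (4*x^2 - 4*x + 1) dx. Term by term:
    ∫_0^4 4*x^2 dx = 256/3;  ∫_0^4 -4*x dx = -32;  ∫_0^4 1 dx = 4.
  Sum: 256/3 − 32 + 4 = 172/3.
Adding: ||u||_{H^1}^2 = 1472/15 + 172/3 = 2332/15.


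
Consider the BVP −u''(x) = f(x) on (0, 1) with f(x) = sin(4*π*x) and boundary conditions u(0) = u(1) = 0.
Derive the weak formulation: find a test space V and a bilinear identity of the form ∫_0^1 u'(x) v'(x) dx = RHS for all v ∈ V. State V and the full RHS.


V = H^1_0(0, 1) (so v(0) = v(1) = 0); weak form: ∫_0^1 u'v' dx = ∫_0^1 (sin(4*π*x)) v dx for all v ∈ V.

Multiply both sides by a test function v and integrate from 0 to 1:
  ∫_0^1 −u''(x) v(x) dx = ∫_0^1 f(x) v(x) dx.
Integrate the LHS by parts once:
  ∫_0^1 −u'' v dx = −[u'(x) v(x)]_0^1 + ∫_0^1 u'(x) v'(x) dx.
Thus ∫_0^1 u'(x) v'(x) dx = ∫_0^1 f(x) v(x) dx + [u'(x) v(x)]_0^1.
Choose V so that boundary terms are either known or forced to vanish.
u is Dirichlet: u(0) = u(1) = 0. Let V = H^1_0(0, 1); then v(0) = v(1) = 0, and [u' v]_0^1 = 0.
Weak formulation: find u (satisfying any essential BC) such that ∫_0^1 u'(x) v'(x) dx = ∫_0^1 f v dx for all v ∈ V.
Substituting f(x) = sin(4*π*x), the right-hand side is ∫_0^1 (sin(4*π*x)) v dx.


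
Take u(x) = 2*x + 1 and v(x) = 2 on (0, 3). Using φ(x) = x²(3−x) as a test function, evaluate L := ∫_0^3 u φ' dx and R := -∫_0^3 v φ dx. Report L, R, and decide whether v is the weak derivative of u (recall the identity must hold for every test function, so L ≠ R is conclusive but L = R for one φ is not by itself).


LHS = -27/2, RHS = -27/2. Yes, v = u' weakly.

u(x) = 2*x + 1, classical derivative u'(x) = 2.
φ(x) = x²(3−x), so φ'(x) = 3*x*(2 - x).
Note φ(0) = φ(3) = 0, so the boundary term u·φ vanishes.
LHS = ∫_0^3 u(x) φ'(x) dx = ∫_0^3 (-6*x^3 + 9*x^2 + 6*x) dx. Term by term:
  ∫_0^3 -6*x^3 dx = -243/2;  ∫_0^3 9*x^2 dx = 81;  ∫_0^3 6*x dx = 27.
Sum: -243/2 + 81 + 27 = -27/2.
So LHS = -27/2.
∫_0^3 v(x) φ(x) dx = ∫_0^3 (-2*x^3 + 6*x^2) dx. Term by term:
  ∫_0^3 -2*x^3 dx = -81/2;  ∫_0^3 6*x^2 dx = 54.
Sum: -81/2 + 54 = 27/2.
So RHS = -∫_0^3 v(x) φ(x) dx = -27/2.
LHS = RHS, so the identity holds for this test φ.
Moreover u is smooth here and v(x) = u'(x) = 2 pointwise, so the identity holds for every test function. Hence v is the weak derivative of u.


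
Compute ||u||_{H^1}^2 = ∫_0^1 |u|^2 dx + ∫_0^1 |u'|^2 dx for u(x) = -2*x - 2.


||u||_{H^1}^2 = 40/3

The H^1 norm (squared) on an interval (0, L) is
  ||u||_{H^1}^2 = ∫_0^L u(x)^2 dx + ∫_0^L u'(x)^2 dx.
Compute u'(x) = -2.
Then u(x)^2 = 4*x**2 + 8*x + 4 and u'(x)^2 = 4.
Integrate each monomial from 0 to 1 using ∫_0^1 c·x^n dx = c·1^(n+1)/(n+1):
  ∫_0^1 u(x)^2 dx = ∫_0^1 (4*x^2 + 8*x + 4) dx. Term by term:
    ∫_0^1 4*x^2 dx = 4/3;  ∫_0^1 8*x dx = 4;  ∫_0^1 4 dx = 4.
  Sum: 4/3 + 4 + 4 = 28/3.
  ∫_0^1 u'(x)^2 dx = ∫_0^1 (4) dx. Term by term:
    ∫_0^1 4 dx = 4.
Adding: ||u||_{H^1}^2 = 28/3 + 4 = 40/3.


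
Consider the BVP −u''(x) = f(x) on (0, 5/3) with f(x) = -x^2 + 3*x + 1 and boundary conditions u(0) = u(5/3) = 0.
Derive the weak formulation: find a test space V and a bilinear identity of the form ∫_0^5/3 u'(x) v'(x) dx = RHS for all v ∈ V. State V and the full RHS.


V = H^1_0(0, 5/3) (so v(0) = v(5/3) = 0); weak form: ∫_0^5/3 u'v' dx = ∫_0^5/3 (-x^2 + 3*x + 1) v dx for all v ∈ V.

Multiply both sides by a test function v and integrate from 0 to 5/3:
  ∫_0^5/3 −u''(x) v(x) dx = ∫_0^5/3 f(x) v(x) dx.
Integrate the LHS by parts once:
  ∫_0^5/3 −u'' v dx = −[u'(x) v(x)]_0^5/3 + ∫_0^5/3 u'(x) v'(x) dx.
Thus ∫_0^5/3 u'(x) v'(x) dx = ∫_0^5/3 f(x) v(x) dx + [u'(x) v(x)]_0^5/3.
Choose V so that boundary terms are either known or forced to vanish.
u is Dirichlet: u(0) = u(5/3) = 0. Let V = H^1_0(0, 5/3); then v(0) = v(5/3) = 0, and [u' v]_0^5/3 = 0.
Weak formulation: find u (satisfying any essential BC) such that ∫_0^5/3 u'(x) v'(x) dx = ∫_0^5/3 f v dx for all v ∈ V.
Substituting f(x) = -x^2 + 3*x + 1, the right-hand side is ∫_0^5/3 (-x^2 + 3*x + 1) v dx.


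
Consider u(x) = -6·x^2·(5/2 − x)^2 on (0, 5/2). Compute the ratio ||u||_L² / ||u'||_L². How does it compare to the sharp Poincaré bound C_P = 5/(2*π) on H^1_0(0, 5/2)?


||u||_L² / ||u'||_L² = 5*sqrt(3)/12 < C_P = 5/(2*π).

u(x) = -6·x^2·(5/2 − x)^2, so u'(x) = 3*x*(-8*x^2 + 30*x - 25).
u(x) = -6·x^2·(5/2 − x)^2 vanishes at x = 0 and x = 5/2, so u ∈ H^1_0(0, 5/2). Differentiate via the product rule and integrate the resulting polynomials term by term.
  ∫_0^5/2 u² dx = ∫_0^5/2 (36*x^8 - 360*x^7 + 1350*x^6 - 2250*x^5 + 5625*x^4/4) dx. Term by term:
    ∫_0^5/2 36*x^8 dx = 1953125/128;  ∫_0^5/2 -360*x^7 dx = -17578125/256;  ∫_0^5/2 1350*x^6 dx = 52734375/448;
    ∫_0^5/2 -2250*x^5 dx = -5859375/64;  ∫_0^5/2 5625*x^4/4 dx = 3515625/128.
  Sum: 1953125/128 − 17578125/256 + 52734375/448 − 5859375/64 + 3515625/128 = 390625/1792.
  ∫_0^5/2 (u')² dx = ∫_0^5/2 (576*x^6 - 4320*x^5 + 11700*x^4 - 13500*x^3 + 5625*x^2) dx. Term by term:
    ∫_0^5/2 576*x^6 dx = 703125/14;  ∫_0^5/2 -4320*x^5 dx = -703125/4;  ∫_0^5/2 11700*x^4 dx = 1828125/8;
    ∫_0^5/2 -13500*x^3 dx = -2109375/16;  ∫_0^5/2 5625*x^2 dx = 234375/8.
  Sum: 703125/14 − 703125/4 + 1828125/8 − 2109375/16 + 234375/8 = 46875/112.
∫_0^5/2 u² dx = 390625/1792, so ||u||_L² = 625*sqrt(7)/112.
∫_0^5/2 (u')² dx = 46875/112, so ||u'||_L² = 125*sqrt(21)/28.
Ratio ||u||_L² / ||u'||_L² = 5*sqrt(3)/12.
Sharp Poincaré constant on H^1_0(0, 5/2) is C_P = L/π = 5/(2*π), achieved by sin(2*π/5·x).
A polynomial bump cannot attain the sharp Poincaré constant (only the first sine eigenfunction does), so the ratio is strictly less than C_P, consistent with ||u||_L² ≤ C_P ||u'||_L².


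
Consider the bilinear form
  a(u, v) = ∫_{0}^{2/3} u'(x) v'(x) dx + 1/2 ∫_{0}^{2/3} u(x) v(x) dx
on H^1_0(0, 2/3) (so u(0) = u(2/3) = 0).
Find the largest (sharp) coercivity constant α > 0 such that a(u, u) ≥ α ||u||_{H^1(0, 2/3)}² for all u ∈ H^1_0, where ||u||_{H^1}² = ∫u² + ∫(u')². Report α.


α = (2 + 9*π^2)/(4 + 9*π^2)

Coercivity of a(·,·) on H^1_0(0, 2/3) means a(u, u) ≥ α ||u||_{H^1}² for every u ∈ H^1_0.
The interval has length L = 2/3, and Poincaré/coercivity depend only on L. Here a(u, u) = ∫(u')² + (1/2)·∫u².
Here 0 < c = 1/2 < 1. The condition a(u,u) ≥ α||u||_{H^1}² reads (1−α)∫(u')² ≥ (α−c)∫u². Any admissible α is ≤ 1 (rapidly oscillating u have ∫u²/∫(u')² → 0), and α = 1 would force 0 ≥ (1−c)∫u², impossible since c < 1; so 1−α > 0. By the sharp Poincaré inequality on H^1_0 of an interval of length L, ∫(u')² ≥ (π/L)²∫u² with equality for the first sine mode sin(π(x−x₀)/L) (x₀ the left endpoint), so the inequality holds for all u iff (1−α)(π/L)² ≥ α − c, i.e. α ≤ ((π/L)² + c)/((π/L)² + 1) = (1 + c(L/π)²)/(1 + (L/π)²). With (π/L)² = 9*π^2/4 and c = 1/2, the largest admissible constant is α = ((π/L)² + c)/((π/L)² + 1).
Simplifying, α = (2 + 9*π^2)/(4 + 9*π^2).


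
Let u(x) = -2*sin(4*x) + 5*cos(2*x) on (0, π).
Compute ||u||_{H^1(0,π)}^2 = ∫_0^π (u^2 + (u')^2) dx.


||u||_{H^1(0,π)}^2 = 193*π/2

u'(x) = -10*sin(2*x) - 8*cos(4*x).
Expand u² and (u')² and integrate term by term on (0, π), using: for integers n ≥ 1, ∫_0^π sin²(nx) dx = ∫_0^π cos²(nx) dx = π/2; for n ≠ n', ∫_0^π sin(nx)sin(n'x) dx = ∫_0^π cos(nx)cos(n'x) dx = 0; and by product-to-sum, ∫_0^π sin(nx)cos(n'x) dx = ½∫_0^π [sin((n+n')x) + sin((n−n')x)] dx, which is 0 when n+n' is even and 2n/(n²−n'²) when n+n' is odd (it need not vanish on (0, π)).
  u² squared terms: (-2)²·∫sin(4x)² dx = 4·π/2 = 2*π;  (5)²·∫cos(2x)² dx = 25·π/2 = 25*π/2.
  u² cross terms: 2·(-2)·(5)·∫sin(4x)·cos(2x) dx = -20·(0) = 0.
  So ∫_0^π u² dx = 2*π + 25*π/2 + 0 = 29*π/2.
  (u')² squared terms: (-10)²·∫sin(2x)² dx = 100·π/2 = 50*π;  (-8)²·∫cos(4x)² dx = 64·π/2 = 32*π.
  (u')² cross terms: 2·(-10)·(-8)·∫sin(2x)·cos(4x) dx = 160·(0) = 0.
  So ∫_0^π (u')² dx = 50*π + 32*π + 0 = 82*π.
||u||_{H^1}^2 = (29*π/2) + (82*π) = 193*π/2.


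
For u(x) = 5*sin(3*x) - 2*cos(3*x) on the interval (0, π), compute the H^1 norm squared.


||u||_{H^1(0,π)}^2 = 145*π

u'(x) = 6*sin(3*x) + 15*cos(3*x).
Expand u² and (u')² and integrate term by term on (0, π), using: for integers n ≥ 1, ∫_0^π sin²(nx) dx = ∫_0^π cos²(nx) dx = π/2; for n ≠ n', ∫_0^π sin(nx)sin(n'x) dx = ∫_0^π cos(nx)cos(n'x) dx = 0; and by product-to-sum, ∫_0^π sin(nx)cos(n'x) dx = ½∫_0^π [sin((n+n')x) + sin((n−n')x)] dx, which is 0 when n+n' is even and 2n/(n²−n'²) when n+n' is odd (it need not vanish on (0, π)).
  u² squared terms: (-2)²·∫cos(3x)² dx = 4·π/2 = 2*π;  (5)²·∫sin(3x)² dx = 25·π/2 = 25*π/2.
  u² cross terms: 2·(-2)·(5)·∫cos(3x)·sin(3x) dx = -20·(0) = 0.
  So ∫_0^π u² dx = 2*π + 25*π/2 + 0 = 29*π/2.
  (u')² squared terms: (6)²·∫sin(3x)² dx = 36·π/2 = 18*π;  (15)²·∫cos(3x)² dx = 225·π/2 = 225*π/2.
  (u')² cross terms: 2·(6)·(15)·∫sin(3x)·cos(3x) dx = 180·(0) = 0.
  So ∫_0^π (u')² dx = 18*π + 225*π/2 + 0 = 261*π/2.
||u||_{H^1}^2 = (29*π/2) + (261*π/2) = 145*π.


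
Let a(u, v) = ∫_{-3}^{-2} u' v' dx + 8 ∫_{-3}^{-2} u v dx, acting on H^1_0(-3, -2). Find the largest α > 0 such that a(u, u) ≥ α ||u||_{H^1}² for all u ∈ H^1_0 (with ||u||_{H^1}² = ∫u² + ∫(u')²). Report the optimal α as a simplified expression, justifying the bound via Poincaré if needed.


α = 1

Coercivity of a(·,·) on H^1_0(-3, -2) means a(u, u) ≥ α ||u||_{H^1}² for every u ∈ H^1_0.
The interval has length L = 1, and Poincaré/coercivity depend only on L. Here a(u, u) = ∫(u')² + (8)·∫u².
Here c = 8 ≥ 1, so a(u,u) = ∫(u')² + c∫u² ≥ ∫(u')² + ∫u² = ||u||_{H^1}², i.e. α = 1 works. No larger α is possible: a(u,u) ≥ α||u||_{H^1}² means (1−α)∫(u')² ≥ (α−c)∫u², and for the modes u_n = sin(nπ(x−x₀)/L) (x₀ the left endpoint) one has ∫u_n²/∫(u_n')² = (L/(nπ))² → 0, so a(u_n,u_n)/||u_n||_{H^1}² → 1. Hence the optimal constant is α = 1.
Therefore α = 1.


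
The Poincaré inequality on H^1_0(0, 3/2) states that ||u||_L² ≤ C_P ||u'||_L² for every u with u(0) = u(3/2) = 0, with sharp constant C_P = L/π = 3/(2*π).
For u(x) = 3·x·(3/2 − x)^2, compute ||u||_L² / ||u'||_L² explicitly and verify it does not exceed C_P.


||u||_L² / ||u'||_L² = 3*sqrt(14)/28 < C_P = 3/(2*π).

u(x) = 3·x·(3/2 − x)^2, so u'(x) = 9*x^2 - 18*x + 27/4.
u(x) = 3·x·(3/2 − x)^2 vanishes at x = 0 and x = 3/2, so u ∈ H^1_0(0, 3/2). Differentiate via the product rule and integrate the resulting polynomials term by term.
  ∫_0^3/2 u² dx = ∫_0^3/2 (9*x^6 - 54*x^5 + 243*x^4/2 - 243*x^3/2 + 729*x^2/16) dx. Term by term:
    ∫_0^3/2 9*x^6 dx = 19683/896;  ∫_0^3/2 -54*x^5 dx = -6561/64;  ∫_0^3/2 243*x^4/2 dx = 59049/320;
    ∫_0^3/2 -243*x^3/2 dx = -19683/128;  ∫_0^3/2 729*x^2/16 dx = 6561/128.
  Sum: 19683/896 − 6561/64 + 59049/320 − 19683/128 + 6561/128 = 6561/4480.
  ∫_0^3/2 (u')² dx = ∫_0^3/2 (81*x^4 - 324*x^3 + 891*x^2/2 - 243*x + 729/16) dx. Term by term:
    ∫_0^3/2 81*x^4 dx = 19683/160;  ∫_0^3/2 -324*x^3 dx = -6561/16;  ∫_0^3/2 891*x^2/2 dx = 8019/16;
    ∫_0^3/2 -243*x dx = -2187/8;  ∫_0^3/2 729/16 dx = 2187/32.
  Sum: 19683/160 − 6561/16 + 8019/16 − 2187/8 + 2187/32 = 729/80.
∫_0^3/2 u² dx = 6561/4480, so ||u||_L² = 81*sqrt(70)/560.
∫_0^3/2 (u')² dx = 729/80, so ||u'||_L² = 27*sqrt(5)/20.
Ratio ||u||_L² / ||u'||_L² = 3*sqrt(14)/28.
Sharp Poincaré constant on H^1_0(0, 3/2) is C_P = L/π = 3/(2*π), achieved by sin(2*π/3·x).
A polynomial bump cannot attain the sharp Poincaré constant (only the first sine eigenfunction does), so the ratio is strictly less than C_P, consistent with ||u||_L² ≤ C_P ||u'||_L².


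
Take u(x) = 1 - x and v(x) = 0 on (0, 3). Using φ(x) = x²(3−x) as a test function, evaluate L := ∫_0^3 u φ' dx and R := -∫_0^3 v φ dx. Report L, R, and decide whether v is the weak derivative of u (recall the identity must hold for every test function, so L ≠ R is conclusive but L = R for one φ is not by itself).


LHS = 27/4, RHS = 0. No, v is not the weak derivative of u.

u(x) = 1 - x, classical derivative u'(x) = -1.
φ(x) = x²(3−x), so φ'(x) = 3*x*(2 - x).
Note φ(0) = φ(3) = 0, so the boundary term u·φ vanishes.
LHS = ∫_0^3 u(x) φ'(x) dx = ∫_0^3 (3*x^3 - 9*x^2 + 6*x) dx. Term by term:
  ∫_0^3 3*x^3 dx = 243/4;  ∫_0^3 -9*x^2 dx = -81;  ∫_0^3 6*x dx = 27.
Sum: 243/4 − 81 + 27 = 27/4.
So LHS = 27/4.
∫_0^3 v(x) φ(x) dx = ∫_0^3 (0) dx. Term by term:
  ∫_0^3 0 dx = 0.
So RHS = -∫_0^3 v(x) φ(x) dx = 0.
LHS − RHS = 27/4 ≠ 0, so the identity fails.
(For a valid weak derivative the identity must hold for EVERY test function, in particular this one. The failure shows v is NOT the weak derivative of u.)
Correct weak derivative would be u'(x) = -1.


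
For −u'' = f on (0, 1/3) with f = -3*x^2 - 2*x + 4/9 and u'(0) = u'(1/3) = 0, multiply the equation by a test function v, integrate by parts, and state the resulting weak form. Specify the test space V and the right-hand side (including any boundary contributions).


V = H^1(0, 1/3) (no boundary constraint on v; u is determined up to an additive constant); weak form: ∫_0^1/3 u'v' dx = ∫_0^1/3 (-3*x^2 - 2*x + 4/9) v dx for all v ∈ V.

Multiply both sides by a test function v and integrate from 0 to 1/3:
  ∫_0^1/3 −u''(x) v(x) dx = ∫_0^1/3 f(x) v(x) dx.
Integrate the LHS by parts once:
  ∫_0^1/3 −u'' v dx = −[u'(x) v(x)]_0^1/3 + ∫_0^1/3 u'(x) v'(x) dx.
Thus ∫_0^1/3 u'(x) v'(x) dx = ∫_0^1/3 f(x) v(x) dx + [u'(x) v(x)]_0^1/3.
Choose V so that boundary terms are either known or forced to vanish.
u has homogeneous Neumann: u'(0) = u'(1/3) = 0. So [u' v]_0^1/3 = 0·v(1/3) − 0·v(0) = 0 for any v; take V = H^1(0, 1/3).
Weak formulation: find u (satisfying any essential BC) such that ∫_0^1/3 u'(x) v'(x) dx = ∫_0^1/3 f v dx for all v ∈ V (homogeneous Neumann, so boundary terms vanish).
Substituting f(x) = -3*x^2 - 2*x + 4/9, the right-hand side is ∫_0^1/3 (-3*x^2 - 2*x + 4/9) v dx.
Compatibility check (pure Neumann): taking v ≡ 1 ∈ V gives 0 = ∫_0^1/3 f dx + (0) − (0), i.e. ∫_0^1/3 f dx must equal u'(0) − u'(1/3) = 0. Indeed ∫_0^1/3 (-3*x^2 - 2*x + 4/9) dx = 0, so the data are compatible. The solution is then unique only up to an additive constant (fix it e.g. by requiring ∫_0^1/3 u dx = 0).


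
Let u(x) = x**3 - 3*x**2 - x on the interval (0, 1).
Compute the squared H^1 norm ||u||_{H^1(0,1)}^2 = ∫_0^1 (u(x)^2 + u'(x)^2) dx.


||u||_{H^1}^2 = 2557/210

The H^1 norm (squared) on an interval (0, L) is
  ||u||_{H^1}^2 = ∫_0^L u(x)^2 dx + ∫_0^L u'(x)^2 dx.
Compute u'(x) = 3*x**2 - 6*x - 1.
Then u(x)^2 = x**6 - 6*x**5 + 7*x**4 + 6*x**3 + x**2 and u'(x)^2 = 9*x**4 - 36*x**3 + 30*x**2 + 12*x + 1.
Integrate each monomial from 0 to 1 using ∫_0^1 c·x^n dx = c·1^(n+1)/(n+1):
  ∫_0^1 u(x)^2 dx = ∫_0^1 (x^6 - 6*x^5 + 7*x^4 + 6*x^3 + x^2) dx. Term by term:
    ∫_0^1 x^6 dx = 1/7;  ∫_0^1 -6*x^5 dx = -1;  ∫_0^1 7*x^4 dx = 7/5;
    ∫_0^1 6*x^3 dx = 3/2;  ∫_0^1 x^2 dx = 1/3.
  Sum: 1/7 − 1 + 7/5 + 3/2 + 1/3 = 499/210.
  ∫_0^1 u'(x)^2 dx = ∫_0^1 (9*x^4 - 36*x^3 + 30*x^2 + 12*x + 1) dx. Term by term:
    ∫_0^1 9*x^4 dx = 9/5;  ∫_0^1 -36*x^3 dx = -9;  ∫_0^1 30*x^2 dx = 10;
    ∫_0^1 12*x dx = 6;  ∫_0^1 1 dx = 1.
  Sum: 9/5 − 9 + 10 + 6 + 1 = 49/5.
Adding: ||u||_{H^1}^2 = 499/210 + 49/5 = 2557/210.


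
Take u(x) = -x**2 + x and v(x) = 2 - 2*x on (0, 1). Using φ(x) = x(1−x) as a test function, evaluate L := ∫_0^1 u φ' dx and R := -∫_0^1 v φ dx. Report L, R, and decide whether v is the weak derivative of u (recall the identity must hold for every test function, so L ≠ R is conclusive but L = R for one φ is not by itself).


LHS = 0, RHS = -1/6. No, v is not the weak derivative of u.

u(x) = -x**2 + x, classical derivative u'(x) = 1 - 2*x.
φ(x) = x(1−x), so φ'(x) = 1 - 2*x.
Note φ(0) = φ(1) = 0, so the boundary term u·φ vanishes.
LHS = ∫_0^1 u(x) φ'(x) dx = ∫_0^1 (2*x^3 - 3*x^2 + x) dx. Term by term:
  ∫_0^1 2*x^3 dx = 1/2;  ∫_0^1 -3*x^2 dx = -1;  ∫_0^1 x dx = 1/2.
Sum: 1/2 − 1 + 1/2 = 0.
So LHS = 0.
∫_0^1 v(x) φ(x) dx = ∫_0^1 (2*x^3 - 4*x^2 + 2*x) dx. Term by term:
  ∫_0^1 2*x^3 dx = 1/2;  ∫_0^1 -4*x^2 dx = -4/3;  ∫_0^1 2*x dx = 1.
Sum: 1/2 − 4/3 + 1 = 1/6.
So RHS = -∫_0^1 v(x) φ(x) dx = -1/6.
LHS − RHS = 1/6 ≠ 0, so the identity fails.
(For a valid weak derivative the identity must hold for EVERY test function, in particular this one. The failure shows v is NOT the weak derivative of u.)
Correct weak derivative would be u'(x) = 1 - 2*x.


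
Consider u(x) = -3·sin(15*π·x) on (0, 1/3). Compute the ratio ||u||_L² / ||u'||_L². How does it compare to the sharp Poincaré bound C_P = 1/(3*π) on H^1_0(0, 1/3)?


||u||_L² / ||u'||_L² = 1/(15*π) < C_P = 1/(3*π).

u(x) = -3·sin(15*π·x), so u'(x) = -45*π*cos(15*π*x).
Writing u(x) = A·sin(kπx/L) with A = -3 and k = 5, use ∫_0^L sin²(kπx/L) dx = L/2 and ∫_0^L cos²(kπx/L) dx = L/2.
u² = 9·sin²(15*π·x) and (u')² = 2025*π^2·cos²(15*π·x), and each of sin², cos² integrates to L/2 = 1/6 over (0, 1/3).
∫_0^1/3 u² dx = 3/2, so ||u||_L² = sqrt(6)/2.
∫_0^1/3 (u')² dx = 675*π^2/2, so ||u'||_L² = 15*sqrt(6)*π/2.
Ratio ||u||_L² / ||u'||_L² = 1/(15*π).
Sharp Poincaré constant on H^1_0(0, 1/3) is C_P = L/π = 1/(3*π), achieved by sin(3*π·x).
This is the k = 5 harmonic; the ratio L/(kπ) is strictly less than C_P = L/π, consistent with the sharp inequality ||u||_L² ≤ C_P ||u'||_L².


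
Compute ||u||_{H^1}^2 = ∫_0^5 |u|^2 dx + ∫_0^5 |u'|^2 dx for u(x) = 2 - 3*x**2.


||u||_{H^1}^2 = 6645

The H^1 norm (squared) on an interval (0, L) is
  ||u||_{H^1}^2 = ∫_0^L u(x)^2 dx + ∫_0^L u'(x)^2 dx.
Compute u'(x) = -6*x.
Then u(x)^2 = 9*x**4 - 12*x**2 + 4 and u'(x)^2 = 36*x**2.
Integrate each monomial from 0 to 5 using ∫_0^5 c·x^n dx = c·5^(n+1)/(n+1):
  ∫_0^5 u(x)^2 dx = ∫_0^5 (9*x^4 - 12*x^2 + 4) dx. Term by term:
    ∫_0^5 9*x^4 dx = 5625;  ∫_0^5 -12*x^2 dx = -500;  ∫_0^5 4 dx = 20.
  Sum: 5625 − 500 + 20 = 5145.
  ∫_0^5 u'(x)^2 dx = ∫_0^5 (36*x^2) dx. Term by term:
    ∫_0^5 36*x^2 dx = 1500.
Adding: ||u||_{H^1}^2 = 5145 + 1500 = 6645.


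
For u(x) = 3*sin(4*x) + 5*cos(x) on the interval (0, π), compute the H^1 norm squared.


||u||_{H^1(0,π)}^2 = 32 + 203*π/2

u'(x) = -5*sin(x) + 12*cos(4*x).
Expand u² and (u')² and integrate term by term on (0, π), using: for integers n ≥ 1, ∫_0^π sin²(nx) dx = ∫_0^π cos²(nx) dx = π/2; for n ≠ n', ∫_0^π sin(nx)sin(n'x) dx = ∫_0^π cos(nx)cos(n'x) dx = 0; and by product-to-sum, ∫_0^π sin(nx)cos(n'x) dx = ½∫_0^π [sin((n+n')x) + sin((n−n')x)] dx, which is 0 when n+n' is even and 2n/(n²−n'²) when n+n' is odd (it need not vanish on (0, π)).
  u² squared terms: (3)²·∫sin(4x)² dx = 9·π/2 = 9*π/2;  (5)²·∫cos(x)² dx = 25·π/2 = 25*π/2.
  u² cross terms: 2·(3)·(5)·∫sin(4x)·cos(x) dx = 30·(8/15) = 16.
  So ∫_0^π u² dx = 9*π/2 + 25*π/2 + 16 = 16 + 17*π.
  (u')² squared terms: (-5)²·∫sin(x)² dx = 25·π/2 = 25*π/2;  (12)²·∫cos(4x)² dx = 144·π/2 = 72*π.
  (u')² cross terms: 2·(-5)·(12)·∫sin(x)·cos(4x) dx = -120·(-2/15) = 16.
  So ∫_0^π (u')² dx = 25*π/2 + 72*π + 16 = 16 + 169*π/2.
||u||_{H^1}^2 = (16 + 17*π) + (16 + 169*π/2) = 32 + 203*π/2.


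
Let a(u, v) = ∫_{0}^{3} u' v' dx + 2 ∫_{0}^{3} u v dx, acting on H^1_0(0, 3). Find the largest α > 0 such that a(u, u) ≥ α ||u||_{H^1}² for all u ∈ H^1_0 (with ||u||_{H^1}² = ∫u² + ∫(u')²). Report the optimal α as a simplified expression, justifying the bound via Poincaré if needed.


α = 1

Coercivity of a(·,·) on H^1_0(0, 3) means a(u, u) ≥ α ||u||_{H^1}² for every u ∈ H^1_0.
The interval has length L = 3, and Poincaré/coercivity depend only on L. Here a(u, u) = ∫(u')² + (2)·∫u².
Here c = 2 ≥ 1, so a(u,u) = ∫(u')² + c∫u² ≥ ∫(u')² + ∫u² = ||u||_{H^1}², i.e. α = 1 works. No larger α is possible: a(u,u) ≥ α||u||_{H^1}² means (1−α)∫(u')² ≥ (α−c)∫u², and for the modes u_n = sin(nπ(x−x₀)/L) (x₀ the left endpoint) one has ∫u_n²/∫(u_n')² = (L/(nπ))² → 0, so a(u_n,u_n)/||u_n||_{H^1}² → 1. Hence the optimal constant is α = 1.
Therefore α = 1.


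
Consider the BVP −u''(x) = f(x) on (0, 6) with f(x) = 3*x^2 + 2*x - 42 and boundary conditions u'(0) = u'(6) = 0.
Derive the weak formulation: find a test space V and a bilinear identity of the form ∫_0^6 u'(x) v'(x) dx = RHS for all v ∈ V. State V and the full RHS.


V = H^1(0, 6) (no boundary constraint on v; u is determined up to an additive constant); weak form: ∫_0^6 u'v' dx = ∫_0^6 (3*x^2 + 2*x - 42) v dx for all v ∈ V.

Multiply both sides by a test function v and integrate from 0 to 6:
  ∫_0^6 −u''(x) v(x) dx = ∫_0^6 f(x) v(x) dx.
Integrate the LHS by parts once:
  ∫_0^6 −u'' v dx = −[u'(x) v(x)]_0^6 + ∫_0^6 u'(x) v'(x) dx.
Thus ∫_0^6 u'(x) v'(x) dx = ∫_0^6 f(x) v(x) dx + [u'(x) v(x)]_0^6.
Choose V so that boundary terms are either known or forced to vanish.
u has homogeneous Neumann: u'(0) = u'(6) = 0. So [u' v]_0^6 = 0·v(6) − 0·v(0) = 0 for any v; take V = H^1(0, 6).
Weak formulation: find u (satisfying any essential BC) such that ∫_0^6 u'(x) v'(x) dx = ∫_0^6 f v dx for all v ∈ V (homogeneous Neumann, so boundary terms vanish).
Substituting f(x) = 3*x^2 + 2*x - 42, the right-hand side is ∫_0^6 (3*x^2 + 2*x - 42) v dx.
Compatibility check (pure Neumann): taking v ≡ 1 ∈ V gives 0 = ∫_0^6 f dx + (0) − (0), i.e. ∫_0^6 f dx must equal u'(0) − u'(6) = 0. Indeed ∫_0^6 (3*x^2 + 2*x - 42) dx = 0, so the data are compatible. The solution is then unique only up to an additive constant (fix it e.g. by requiring ∫_0^6 u dx = 0).


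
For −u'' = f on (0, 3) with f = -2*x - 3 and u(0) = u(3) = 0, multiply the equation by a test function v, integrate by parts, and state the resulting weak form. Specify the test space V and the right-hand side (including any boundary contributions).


V = H^1_0(0, 3) (so v(0) = v(3) = 0); weak form: ∫_0^3 u'v' dx = ∫_0^3 (-2*x - 3) v dx for all v ∈ V.

Multiply both sides by a test function v and integrate from 0 to 3:
  ∫_0^3 −u''(x) v(x) dx = ∫_0^3 f(x) v(x) dx.
Integrate the LHS by parts once:
  ∫_0^3 −u'' v dx = −[u'(x) v(x)]_0^3 + ∫_0^3 u'(x) v'(x) dx.
Thus ∫_0^3 u'(x) v'(x) dx = ∫_0^3 f(x) v(x) dx + [u'(x) v(x)]_0^3.
Choose V so that boundary terms are either known or forced to vanish.
u is Dirichlet: u(0) = u(3) = 0. Let V = H^1_0(0, 3); then v(0) = v(3) = 0, and [u' v]_0^3 = 0.
Weak formulation: find u (satisfying any essential BC) such that ∫_0^3 u'(x) v'(x) dx = ∫_0^3 f v dx for all v ∈ V.
Substituting f(x) = -2*x - 3, the right-hand side is ∫_0^3 (-2*x - 3) v dx.


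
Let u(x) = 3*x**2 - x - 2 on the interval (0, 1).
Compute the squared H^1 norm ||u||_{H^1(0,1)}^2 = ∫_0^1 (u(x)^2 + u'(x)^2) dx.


||u||_{H^1}^2 = 289/30

The H^1 norm (squared) on an interval (0, L) is
  ||u||_{H^1}^2 = ∫_0^L u(x)^2 dx + ∫_0^L u'(x)^2 dx.
Compute u'(x) = 6*x - 1.
Then u(x)^2 = 9*x**4 - 6*x**3 - 11*x**2 + 4*x + 4 and u'(x)^2 = 36*x**2 - 12*x + 1.
Integrate each monomial from 0 to 1 using ∫_0^1 c·x^n dx = c·1^(n+1)/(n+1):
  ∫_0^1 u(x)^2 dx = ∫_0^1 (9*x^4 - 6*x^3 - 11*x^2 + 4*x + 4) dx. Term by term:
    ∫_0^1 9*x^4 dx = 9/5;  ∫_0^1 -6*x^3 dx = -3/2;  ∫_0^1 -11*x^2 dx = -11/3;
    ∫_0^1 4*x dx = 2;  ∫_0^1 4 dx = 4.
  Sum: 9/5 − 3/2 − 11/3 + 2 + 4 = 79/30.
  ∫_0^1 u'(x)^2 dx = ∫_0^1 (36*x^2 - 12*x + 1) dx. Term by term:
    ∫_0^1 36*x^2 dx = 12;  ∫_0^1 -12*x dx = -6;  ∫_0^1 1 dx = 1.
  Sum: 12 − 6 + 1 = 7.
Adding: ||u||_{H^1}^2 = 79/30 + 7 = 289/30.


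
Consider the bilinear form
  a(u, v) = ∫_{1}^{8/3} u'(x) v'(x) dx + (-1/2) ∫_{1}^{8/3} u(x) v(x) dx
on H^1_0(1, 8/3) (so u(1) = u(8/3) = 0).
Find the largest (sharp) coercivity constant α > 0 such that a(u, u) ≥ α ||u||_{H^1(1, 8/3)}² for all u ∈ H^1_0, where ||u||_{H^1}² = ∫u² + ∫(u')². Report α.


α = (-25 + 18*π^2)/(2*(25 + 9*π^2))

Coercivity of a(·,·) on H^1_0(1, 8/3) means a(u, u) ≥ α ||u||_{H^1}² for every u ∈ H^1_0.
The interval has length L = 5/3, and Poincaré/coercivity depend only on L. Here a(u, u) = ∫(u')² + (-1/2)·∫u².
Here c = -1/2 < 0 with |c| < (π/L)² = 9*π^2/25, so coercivity still holds. The condition a(u,u) ≥ α||u||_{H^1}² reads (1−α)∫(u')² ≥ (α−c)∫u². Any admissible α is ≤ 1 (rapidly oscillating u have ∫u²/∫(u')² → 0), and α = 1 would force 0 ≥ (1−c)∫u², impossible since c < 1; so 1−α > 0. By the sharp Poincaré inequality on H^1_0 of an interval of length L, ∫(u')² ≥ (π/L)²∫u² with equality for the first sine mode sin(π(x−x₀)/L) (x₀ the left endpoint), so the inequality holds for all u iff (1−α)(π/L)² ≥ α − c, i.e. α ≤ ((π/L)² + c)/((π/L)² + 1) = (1 + c(L/π)²)/(1 + (L/π)²). (Direct route, valid since c ≤ 0: Poincaré gives c∫u² ≥ c(L/π)²∫(u')², so a(u,u) ≥ (1 + c(L/π)²)∫(u')², while ||u||_{H^1}² ≤ (1 + (L/π)²)∫(u')²; dividing yields the same α.) With (π/L)² = 9*π^2/25 and c = -1/2, the largest admissible constant is α = ((π/L)² + c)/((π/L)² + 1).
Simplifying, α = (-25 + 18*π^2)/(2*(25 + 9*π^2)).


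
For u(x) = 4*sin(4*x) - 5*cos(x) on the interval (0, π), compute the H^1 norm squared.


||u||_{H^1(0,π)}^2 = -128/3 + 161*π

u'(x) = 5*sin(x) + 16*cos(4*x).
Expand u² and (u')² and integrate term by term on (0, π), using: for integers n ≥ 1, ∫_0^π sin²(nx) dx = ∫_0^π cos²(nx) dx = π/2; for n ≠ n', ∫_0^π sin(nx)sin(n'x) dx = ∫_0^π cos(nx)cos(n'x) dx = 0; and by product-to-sum, ∫_0^π sin(nx)cos(n'x) dx = ½∫_0^π [sin((n+n')x) + sin((n−n')x)] dx, which is 0 when n+n' is even and 2n/(n²−n'²) when n+n' is odd (it need not vanish on (0, π)).
  u² squared terms: (-5)²·∫cos(x)² dx = 25·π/2 = 25*π/2;  (4)²·∫sin(4x)² dx = 16·π/2 = 8*π.
  u² cross terms: 2·(-5)·(4)·∫cos(x)·sin(4x) dx = -40·(8/15) = -64/3.
  So ∫_0^π u² dx = 25*π/2 + 8*π − 64/3 = -64/3 + 41*π/2.
  (u')² squared terms: (5)²·∫sin(x)² dx = 25·π/2 = 25*π/2;  (16)²·∫cos(4x)² dx = 256·π/2 = 128*π.
  (u')² cross terms: 2·(5)·(16)·∫sin(x)·cos(4x) dx = 160·(-2/15) = -64/3.
  So ∫_0^π (u')² dx = 25*π/2 + 128*π − 64/3 = -64/3 + 281*π/2.
||u||_{H^1}^2 = (-64/3 + 41*π/2) + (-64/3 + 281*π/2) = -128/3 + 161*π.


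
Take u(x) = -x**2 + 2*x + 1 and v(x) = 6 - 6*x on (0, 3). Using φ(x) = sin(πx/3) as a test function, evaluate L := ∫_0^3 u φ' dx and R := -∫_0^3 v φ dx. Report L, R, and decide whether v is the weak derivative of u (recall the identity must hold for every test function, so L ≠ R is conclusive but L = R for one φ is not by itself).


LHS = 6/π, RHS = 18/π. No, v is not the weak derivative of u.

u(x) = -x**2 + 2*x + 1, classical derivative u'(x) = 2 - 2*x.
φ(x) = sin(πx/3), so φ'(x) = π*cos(π*x/3)/3.
Note φ(0) = φ(3) = 0, so the boundary term u·φ vanishes.
LHS = ∫_0^3 u(x) φ'(x) dx = ∫_0^3 (-π*x^2*cos(π*x/3)/3 + 2*π*x*cos(π*x/3)/3 + π*cos(π*x/3)/3) dx. Term by term:
  ∫_0^3 π*cos(π*x/3)/3 dx = 0;  ∫_0^3 -π*x^2*cos(π*x/3)/3 dx = 18/π;  ∫_0^3 2*π*x*cos(π*x/3)/3 dx = -12/π.
Sum: 0 + 18/π − 12/π = 6/π.
So LHS = 6/π.
∫_0^3 v(x) φ(x) dx = ∫_0^3 (-6*x*sin(π*x/3) + 6*sin(π*x/3)) dx. Term by term:
  ∫_0^3 6*sin(π*x/3) dx = 36/π;  ∫_0^3 -6*x*sin(π*x/3) dx = -54/π.
Sum: 36/π − 54/π = -18/π.
So RHS = -∫_0^3 v(x) φ(x) dx = 18/π.
LHS − RHS = -12/π ≠ 0, so the identity fails.
(For a valid weak derivative the identity must hold for EVERY test function, in particular this one. The failure shows v is NOT the weak derivative of u.)
Correct weak derivative would be u'(x) = 2 - 2*x.


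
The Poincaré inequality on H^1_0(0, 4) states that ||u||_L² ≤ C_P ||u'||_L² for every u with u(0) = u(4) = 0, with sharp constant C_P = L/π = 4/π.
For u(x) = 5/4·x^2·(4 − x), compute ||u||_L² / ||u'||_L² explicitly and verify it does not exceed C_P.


||u||_L² / ||u'||_L² = 2*sqrt(14)/7 < C_P = 4/π.

u(x) = 5/4·x^2·(4 − x), so u'(x) = 5*x*(8 - 3*x)/4.
u(x) = 5/4·x^2·(4 − x) vanishes at x = 0 and x = 4, so u ∈ H^1_0(0, 4). Differentiate via the product rule and integrate the resulting polynomials term by term.
  ∫_0^4 u² dx = ∫_0^4 (25*x^6/16 - 25*x^5/2 + 25*x^4) dx. Term by term:
    ∫_0^4 25*x^6/16 dx = 25600/7;  ∫_0^4 -25*x^5/2 dx = -25600/3;  ∫_0^4 25*x^4 dx = 5120.
  Sum: 25600/7 − 25600/3 + 5120 = 5120/21.
  ∫_0^4 (u')² dx = ∫_0^4 (225*x^4/16 - 75*x^3 + 100*x^2) dx. Term by term:
    ∫_0^4 225*x^4/16 dx = 2880;  ∫_0^4 -75*x^3 dx = -4800;  ∫_0^4 100*x^2 dx = 6400/3.
  Sum: 2880 − 4800 + 6400/3 = 640/3.
∫_0^4 u² dx = 5120/21, so ||u||_L² = 32*sqrt(105)/21.
∫_0^4 (u')² dx = 640/3, so ||u'||_L² = 8*sqrt(30)/3.
Ratio ||u||_L² / ||u'||_L² = 2*sqrt(14)/7.
Sharp Poincaré constant on H^1_0(0, 4) is C_P = L/π = 4/π, achieved by sin(π/4·x).
A polynomial bump cannot attain the sharp Poincaré constant (only the first sine eigenfunction does), so the ratio is strictly less than C_P, consistent with ||u||_L² ≤ C_P ||u'||_L².


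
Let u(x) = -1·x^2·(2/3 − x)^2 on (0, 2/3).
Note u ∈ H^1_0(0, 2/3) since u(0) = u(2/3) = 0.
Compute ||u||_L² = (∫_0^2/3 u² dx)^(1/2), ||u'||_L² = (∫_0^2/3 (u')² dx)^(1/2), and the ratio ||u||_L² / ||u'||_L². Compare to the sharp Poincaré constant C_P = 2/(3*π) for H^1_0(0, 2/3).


||u||_L² / ||u'||_L² = sqrt(3)/9 < C_P = 2/(3*π).

u(x) = -1·x^2·(2/3 − x)^2, so u'(x) = 4*x*(-9*x^2 + 9*x - 2)/9.
u(x) = -1·x^2·(2/3 − x)^2 vanishes at x = 0 and x = 2/3, so u ∈ H^1_0(0, 2/3). Differentiate via the product rule and integrate the resulting polynomials term by term.
  ∫_0^2/3 u² dx = ∫_0^2/3 (x^8 - 8*x^7/3 + 8*x^6/3 - 32*x^5/27 + 16*x^4/81) dx. Term by term:
    ∫_0^2/3 x^8 dx = 512/177147;  ∫_0^2/3 -8*x^7/3 dx = -256/19683;  ∫_0^2/3 8*x^6/3 dx = 1024/45927;
    ∫_0^2/3 -32*x^5/27 dx = -1024/59049;  ∫_0^2/3 16*x^4/81 dx = 512/98415.
  Sum: 512/177147 − 256/19683 + 1024/45927 − 1024/59049 + 512/98415 = 256/6200145.
  ∫_0^2/3 (u')² dx = ∫_0^2/3 (16*x^6 - 32*x^5 + 208*x^4/9 - 64*x^3/9 + 64*x^2/81) dx. Term by term:
    ∫_0^2/3 16*x^6 dx = 2048/15309;  ∫_0^2/3 -32*x^5 dx = -1024/2187;  ∫_0^2/3 208*x^4/9 dx = 6656/10935;
    ∫_0^2/3 -64*x^3/9 dx = -256/729;  ∫_0^2/3 64*x^2/81 dx = 512/6561.
  Sum: 2048/15309 − 1024/2187 + 6656/10935 − 256/729 + 512/6561 = 256/229635.
∫_0^2/3 u² dx = 256/6200145, so ||u||_L² = 16*sqrt(105)/25515.
∫_0^2/3 (u')² dx = 256/229635, so ||u'||_L² = 16*sqrt(35)/2835.
Ratio ||u||_L² / ||u'||_L² = sqrt(3)/9.
Sharp Poincaré constant on H^1_0(0, 2/3) is C_P = L/π = 2/(3*π), achieved by sin(3*π/2·x).
A polynomial bump cannot attain the sharp Poincaré constant (only the first sine eigenfunction does), so the ratio is strictly less than C_P, consistent with ||u||_L² ≤ C_P ||u'||_L².


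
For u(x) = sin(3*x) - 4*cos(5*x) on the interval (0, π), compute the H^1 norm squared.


||u||_{H^1(0,π)}^2 = 213*π

u'(x) = 20*sin(5*x) + 3*cos(3*x).
Expand u² and (u')² and integrate term by term on (0, π), using: for integers n ≥ 1, ∫_0^π sin²(nx) dx = ∫_0^π cos²(nx) dx = π/2; for n ≠ n', ∫_0^π sin(nx)sin(n'x) dx = ∫_0^π cos(nx)cos(n'x) dx = 0; and by product-to-sum, ∫_0^π sin(nx)cos(n'x) dx = ½∫_0^π [sin((n+n')x) + sin((n−n')x)] dx, which is 0 when n+n' is even and 2n/(n²−n'²) when n+n' is odd (it need not vanish on (0, π)).
  u² squared terms: (-4)²·∫cos(5x)² dx = 16·π/2 = 8*π;  (1)²·∫sin(3x)² dx = 1·π/2 = π/2.
  u² cross terms: 2·(-4)·(1)·∫cos(5x)·sin(3x) dx = -8·(0) = 0.
  So ∫_0^π u² dx = 8*π + π/2 + 0 = 17*π/2.
  (u')² squared terms: (3)²·∫cos(3x)² dx = 9·π/2 = 9*π/2;  (20)²·∫sin(5x)² dx = 400·π/2 = 200*π.
  (u')² cross terms: 2·(3)·(20)·∫cos(3x)·sin(5x) dx = 120·(0) = 0.
  So ∫_0^π (u')² dx = 9*π/2 + 200*π + 0 = 409*π/2.
||u||_{H^1}^2 = (17*π/2) + (409*π/2) = 213*π.


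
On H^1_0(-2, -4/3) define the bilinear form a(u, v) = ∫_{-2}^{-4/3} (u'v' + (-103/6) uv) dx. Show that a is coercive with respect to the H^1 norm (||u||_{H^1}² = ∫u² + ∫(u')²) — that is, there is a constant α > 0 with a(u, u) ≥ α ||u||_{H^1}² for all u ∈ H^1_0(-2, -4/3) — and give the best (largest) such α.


α = (-206 + 27*π^2)/(3*(4 + 9*π^2))

Coercivity of a(·,·) on H^1_0(-2, -4/3) means a(u, u) ≥ α ||u||_{H^1}² for every u ∈ H^1_0.
The interval has length L = 2/3, and Poincaré/coercivity depend only on L. Here a(u, u) = ∫(u')² + (-103/6)·∫u².
Here c = -103/6 < 0 with |c| < (π/L)² = 9*π^2/4, so coercivity still holds. The condition a(u,u) ≥ α||u||_{H^1}² reads (1−α)∫(u')² ≥ (α−c)∫u². Any admissible α is ≤ 1 (rapidly oscillating u have ∫u²/∫(u')² → 0), and α = 1 would force 0 ≥ (1−c)∫u², impossible since c < 1; so 1−α > 0. By the sharp Poincaré inequality on H^1_0 of an interval of length L, ∫(u')² ≥ (π/L)²∫u² with equality for the first sine mode sin(π(x−x₀)/L) (x₀ the left endpoint), so the inequality holds for all u iff (1−α)(π/L)² ≥ α − c, i.e. α ≤ ((π/L)² + c)/((π/L)² + 1) = (1 + c(L/π)²)/(1 + (L/π)²). (Direct route, valid since c ≤ 0: Poincaré gives c∫u² ≥ c(L/π)²∫(u')², so a(u,u) ≥ (1 + c(L/π)²)∫(u')², while ||u||_{H^1}² ≤ (1 + (L/π)²)∫(u')²; dividing yields the same α.) With (π/L)² = 9*π^2/4 and c = -103/6, the largest admissible constant is α = ((π/L)² + c)/((π/L)² + 1).
Simplifying, α = (-206 + 27*π^2)/(3*(4 + 9*π^2)).
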